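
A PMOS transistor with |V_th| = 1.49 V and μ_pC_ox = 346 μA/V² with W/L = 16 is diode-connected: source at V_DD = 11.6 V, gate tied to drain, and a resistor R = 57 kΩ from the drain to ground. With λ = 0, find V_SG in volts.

With gate tied to drain, V_SG = V_SD ≥ V_SG − |V_th|, so the device is in saturation.
k_p = μ_pC_ox · (W/L) = 5.536 mA/V².
KCL at the drain: ½ k_p (V_SG − |V_th|)² = (V_DD − V_SG)/R.
Let x = V_SG − 1.49. Then 158 x² + x − 10.11 = 0, giving x = 0.25 V (positive root), so V_SG = 1.74 V.
I_D = (V_DD − V_SG)/R = (11.6 − 1.74) / 57 = 0.173 mA.

V_SG = 1.74 V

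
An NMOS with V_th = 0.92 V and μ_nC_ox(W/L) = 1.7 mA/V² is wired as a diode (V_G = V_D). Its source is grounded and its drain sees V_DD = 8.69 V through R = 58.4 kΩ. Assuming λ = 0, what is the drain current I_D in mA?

With gate tied to drain, V_GS = V_DS ≥ V_GS − V_th, so the device is in saturation.
KCL at the drain: ½ k_n (V_GS − V_th)² = (V_DD − V_GS)/R.
Let x = V_GS − 0.92. Then 49.6 x² + x − 7.77 = 0, giving x = 0.386 V (positive root), so V_GS = 1.31 V.
I_D = (V_DD − V_GS)/R = (8.69 − 1.31) / 58.4 = 0.126 mA.

I_D = 0.126 mA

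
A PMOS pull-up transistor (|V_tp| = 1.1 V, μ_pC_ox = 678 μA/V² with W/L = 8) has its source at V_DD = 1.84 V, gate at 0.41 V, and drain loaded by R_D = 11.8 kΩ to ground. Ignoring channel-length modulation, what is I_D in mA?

V_SG = V_DD − V_G = 1.84 − 0.41 = 1.43 V, so V_ov = 1.43 − 1.1 = 0.33 V.
k_p = μ_pC_ox · (W/L) = 5.424 mA/V².
Assume saturation: I_D = ½ k_p V_ov² = 0.5 × 5.424 × 0.33² = 0.295 mA, giving V_SD = V_DD − I_D R_D = 1.84 − 0.295 × 11.8 = -1.64 V.
But -1.64 V < V_ov = 0.33 V, so the device is actually in triode.
In triode I_D = k_p[V_ov V_SD − ½ V_SD²] and I_D = (V_DD − V_SD)/R_D. Equating: 32 V_SD² − 22.12 V_SD + 1.84 = 0, giving V_SD = 0.0967 V (the root below V_ov).
I_D = (1.84 − 0.0967) / 11.8 = 0.148 mA.

I_D = 0.148 mA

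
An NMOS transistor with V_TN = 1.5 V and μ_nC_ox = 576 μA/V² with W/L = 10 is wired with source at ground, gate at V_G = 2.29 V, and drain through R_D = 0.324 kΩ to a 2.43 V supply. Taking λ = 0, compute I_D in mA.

I_D = 1.80 mA

V_GS = V_G = 2.29 V, so V_ov = 2.29 − 1.5 = 0.79 V.
k_n = μ_nC_ox · (W/L) = 5.76 mA/V².
Assume saturation: I_D = ½ k_n V_ov² = 0.5 × 5.76 × 0.79² = 1.8 mA, giving V_DS = V_DD − I_D R_D = 2.43 − 1.8 × 0.324 = 1.85 V.
V_DS = 1.85 V ≥ V_ov = 0.79 V, confirming saturation.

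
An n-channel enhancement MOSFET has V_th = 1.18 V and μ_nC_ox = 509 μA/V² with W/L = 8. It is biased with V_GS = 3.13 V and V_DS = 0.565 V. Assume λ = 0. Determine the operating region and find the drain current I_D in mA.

Triode; I_D = 3.84 mA

k_n = μ_nC_ox · (W/L) = 4.072 mA/V².
V_ov = V_GS − V_th = 3.13 − 1.18 = 1.95 V.
Since V_DS = 0.565 V < V_ov = 1.95 V, the device is in the triode region.
I_D = k_n [V_ov · V_DS − ½ V_DS²] = 4.072 × [1.95 × 0.565 − 0.5 × 0.565²] = 3.84 mA.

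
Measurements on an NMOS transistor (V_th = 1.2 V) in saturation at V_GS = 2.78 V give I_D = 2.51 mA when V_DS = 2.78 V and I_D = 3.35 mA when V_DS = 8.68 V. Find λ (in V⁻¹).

With V_GS fixed, I_D ∝ (1 + λ V_DS) in saturation, so I_D2/I_D1 = (1 + λ V_DS2)/(1 + λ V_DS1).
3.35/2.51 = 1.335 = (1 + 8.68 λ)/(1 + 2.78 λ).
Solving: λ (I_D1 V_DS2 − I_D2 V_DS1) = I_D2 − I_D1, so λ = (3.35 − 2.51) / (2.51 × 8.68 − 3.35 × 2.78) = 0.84 / 12.5 = 0.0673 V⁻¹.

λ = 0.0673 V⁻¹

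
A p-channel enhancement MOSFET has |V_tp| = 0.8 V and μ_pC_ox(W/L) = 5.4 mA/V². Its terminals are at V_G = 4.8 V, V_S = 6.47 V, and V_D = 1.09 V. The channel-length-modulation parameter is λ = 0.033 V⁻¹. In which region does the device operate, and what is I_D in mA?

V_SG = V_S − V_G = 6.47 − 4.8 = 1.67 V; V_SD = V_S − V_D = 6.47 − 1.09 = 5.38 V.
V_ov = V_SG − |V_tp| = 1.67 − 0.8 = 0.87 V.
Since V_SD = 5.38 V ≥ V_ov = 0.87 V, the device is in saturation.
I_D = ½ k_p V_ov² (1 + λ V_SD) = 0.5 × 5.4 × 0.87² × (1 + 0.033 × 5.38) = 2.41 mA.

Saturation; I_D = 2.41 mA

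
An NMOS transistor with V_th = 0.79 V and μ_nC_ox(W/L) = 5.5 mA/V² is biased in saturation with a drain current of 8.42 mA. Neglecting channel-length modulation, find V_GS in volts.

In saturation I_D = ½ k_n (V_GS − V_th)², so V_GS − V_th = √(2 I_D / k_n) = √(2 × 8.42 / 5.5) = 1.75 V.
V_GS = 0.79 + 1.75 = 2.54 V.

V_GS = 2.54 V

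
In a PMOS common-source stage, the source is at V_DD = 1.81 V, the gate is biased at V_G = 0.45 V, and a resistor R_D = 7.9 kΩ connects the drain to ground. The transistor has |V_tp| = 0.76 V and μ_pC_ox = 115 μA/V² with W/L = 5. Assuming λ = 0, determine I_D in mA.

I_D = 0.104 mA

V_SG = V_DD − V_G = 1.81 − 0.45 = 1.36 V, so V_ov = 1.36 − 0.76 = 0.6 V.
k_p = μ_pC_ox · (W/L) = 0.575 mA/V².
Assume saturation: I_D = ½ k_p V_ov² = 0.5 × 0.575 × 0.6² = 0.104 mA, giving V_SD = V_DD − I_D R_D = 1.81 − 0.104 × 7.9 = 0.992 V.
V_SD = 0.992 V ≥ V_ov = 0.6 V, confirming saturation.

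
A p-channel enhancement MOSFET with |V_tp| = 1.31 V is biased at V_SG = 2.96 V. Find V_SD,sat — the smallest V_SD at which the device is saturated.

The boundary between triode and saturation is V_SD = V_SG − |V_tp| = V_ov.
V_ov = 2.96 − 1.31 = 1.65 V.

V_SD,sat = 1.65 V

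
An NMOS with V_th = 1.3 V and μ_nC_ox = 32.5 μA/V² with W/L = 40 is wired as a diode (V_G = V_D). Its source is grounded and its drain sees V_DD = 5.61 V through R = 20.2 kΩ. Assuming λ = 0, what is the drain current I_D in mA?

With gate tied to drain, V_GS = V_DS ≥ V_GS − V_th, so the device is in saturation.
k_n = μ_nC_ox · (W/L) = 1.3 mA/V².
KCL at the drain: ½ k_n (V_GS − V_th)² = (V_DD − V_GS)/R.
Let x = V_GS − 1.3. Then 13.1 x² + x − 4.31 = 0, giving x = 0.536 V (positive root), so V_GS = 1.84 V.
I_D = (V_DD − V_GS)/R = (5.61 − 1.84) / 20.2 = 0.187 mA.

I_D = 0.187 mA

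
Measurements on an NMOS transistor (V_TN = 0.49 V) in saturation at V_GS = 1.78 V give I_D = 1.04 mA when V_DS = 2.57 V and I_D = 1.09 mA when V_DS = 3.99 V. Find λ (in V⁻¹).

With V_GS fixed, I_D ∝ (1 + λ V_DS) in saturation, so I_D2/I_D1 = (1 + λ V_DS2)/(1 + λ V_DS1).
1.09/1.04 = 1.048 = (1 + 3.99 λ)/(1 + 2.57 λ).
Solving: λ (I_D1 V_DS2 − I_D2 V_DS1) = I_D2 − I_D1, so λ = (1.09 − 1.04) / (1.04 × 3.99 − 1.09 × 2.57) = 0.05 / 1.35 = 0.0371 V⁻¹.

λ = 0.0371 V⁻¹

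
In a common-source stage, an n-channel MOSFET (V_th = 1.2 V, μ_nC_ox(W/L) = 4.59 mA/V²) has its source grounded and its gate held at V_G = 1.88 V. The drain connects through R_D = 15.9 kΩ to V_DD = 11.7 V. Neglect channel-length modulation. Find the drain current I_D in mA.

V_GS = V_G = 1.88 V, so V_ov = 1.88 − 1.2 = 0.68 V.
Assume saturation: I_D = ½ k_n V_ov² = 0.5 × 4.59 × 0.68² = 1.06 mA, giving V_DS = V_DD − I_D R_D = 11.7 − 1.06 × 15.9 = -5.17 V.
But -5.17 V < V_ov = 0.68 V, so the device is actually in triode.
In triode I_D = k_n[V_ov V_DS − ½ V_DS²] and I_D = (V_DD − V_DS)/R_D. Equating: 36.5 V_DS² − 50.63 V_DS + 11.7 = 0, giving V_DS = 0.293 V (the root below V_ov).
I_D = (11.7 − 0.293) / 15.9 = 0.717 mA.

I_D = 0.717 mA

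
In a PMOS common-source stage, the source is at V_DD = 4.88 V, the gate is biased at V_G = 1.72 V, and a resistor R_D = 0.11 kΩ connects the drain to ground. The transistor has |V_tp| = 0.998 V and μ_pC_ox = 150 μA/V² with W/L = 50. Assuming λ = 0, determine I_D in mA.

I_D = 17.5 mA

V_SG = V_DD − V_G = 4.88 − 1.72 = 3.16 V, so V_ov = 3.16 − 0.998 = 2.16 V.
k_p = μ_pC_ox · (W/L) = 7.5 mA/V².
Assume saturation: I_D = ½ k_p V_ov² = 0.5 × 7.5 × 2.16² = 17.5 mA, giving V_SD = V_DD − I_D R_D = 4.88 − 17.5 × 0.11 = 2.95 V.
V_SD = 2.95 V ≥ V_ov = 2.16 V, confirming saturation.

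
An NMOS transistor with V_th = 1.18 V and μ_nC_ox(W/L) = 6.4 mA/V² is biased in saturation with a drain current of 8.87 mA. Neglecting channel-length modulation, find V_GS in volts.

V_GS = 2.84 V

In saturation I_D = ½ k_n (V_GS − V_th)², so V_GS − V_th = √(2 I_D / k_n) = √(2 × 8.87 / 6.4) = 1.66 V.
V_GS = 1.18 + 1.66 = 2.84 V.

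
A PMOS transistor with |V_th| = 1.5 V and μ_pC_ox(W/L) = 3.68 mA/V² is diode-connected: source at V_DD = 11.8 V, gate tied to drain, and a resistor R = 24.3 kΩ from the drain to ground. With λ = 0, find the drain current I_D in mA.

I_D = 0.405 mA

With gate tied to drain, V_SG = V_SD ≥ V_SG − |V_th|, so the device is in saturation.
KCL at the drain: ½ k_p (V_SG − |V_th|)² = (V_DD − V_SG)/R.
Let x = V_SG − 1.5. Then 44.7 x² + x − 10.3 = 0, giving x = 0.469 V (positive root), so V_SG = 1.97 V.
I_D = (V_DD − V_SG)/R = (11.8 − 1.97) / 24.3 = 0.405 mA.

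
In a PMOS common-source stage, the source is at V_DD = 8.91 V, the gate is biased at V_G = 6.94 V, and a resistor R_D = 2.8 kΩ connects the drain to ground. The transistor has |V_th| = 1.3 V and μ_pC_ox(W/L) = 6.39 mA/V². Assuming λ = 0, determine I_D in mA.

I_D = 1.43 mA

V_SG = V_DD − V_G = 8.91 − 6.94 = 1.97 V, so V_ov = 1.97 − 1.3 = 0.67 V.
Assume saturation: I_D = ½ k_p V_ov² = 0.5 × 6.39 × 0.67² = 1.43 mA, giving V_SD = V_DD − I_D R_D = 8.91 − 1.43 × 2.8 = 4.89 V.
V_SD = 4.89 V ≥ V_ov = 0.67 V, confirming saturation.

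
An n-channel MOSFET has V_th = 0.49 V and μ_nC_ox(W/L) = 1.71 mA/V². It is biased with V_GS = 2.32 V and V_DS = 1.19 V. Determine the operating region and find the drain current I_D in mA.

Triode; I_D = 2.51 mA

V_ov = V_GS − V_th = 2.32 − 0.49 = 1.83 V.
Since V_DS = 1.19 V < V_ov = 1.83 V, the device is in the triode region.
I_D = k_n [V_ov · V_DS − ½ V_DS²] = 1.71 × [1.83 × 1.19 − 0.5 × 1.19²] = 2.51 mA.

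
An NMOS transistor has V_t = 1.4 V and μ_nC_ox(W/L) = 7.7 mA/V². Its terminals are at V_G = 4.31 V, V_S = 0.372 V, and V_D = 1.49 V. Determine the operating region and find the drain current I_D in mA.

Triode; I_D = 17.0 mA

V_GS = V_G − V_S = 4.31 − 0.372 = 3.94 V; V_DS = V_D − V_S = 1.49 − 0.372 = 1.12 V.
V_ov = V_GS − V_t = 3.94 − 1.4 = 2.54 V.
Since V_DS = 1.12 V < V_ov = 2.54 V, the device is in the triode region.
I_D = k_n [V_ov · V_DS − ½ V_DS²] = 7.7 × [2.54 × 1.12 − 0.5 × 1.12²] = 17 mA.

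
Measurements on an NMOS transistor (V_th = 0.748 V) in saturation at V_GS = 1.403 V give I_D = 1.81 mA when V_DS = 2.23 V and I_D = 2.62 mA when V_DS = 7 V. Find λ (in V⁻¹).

With V_GS fixed, I_D ∝ (1 + λ V_DS) in saturation, so I_D2/I_D1 = (1 + λ V_DS2)/(1 + λ V_DS1).
2.62/1.81 = 1.448 = (1 + 7 λ)/(1 + 2.23 λ).
Solving: λ (I_D1 V_DS2 − I_D2 V_DS1) = I_D2 − I_D1, so λ = (2.62 − 1.81) / (1.81 × 7 − 2.62 × 2.23) = 0.81 / 6.83 = 0.119 V⁻¹.

λ = 0.119 V⁻¹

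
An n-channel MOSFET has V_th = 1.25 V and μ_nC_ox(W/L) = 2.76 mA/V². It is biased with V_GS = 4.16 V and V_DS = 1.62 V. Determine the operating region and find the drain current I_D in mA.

Triode; I_D = 9.39 mA

V_ov = V_GS − V_th = 4.16 − 1.25 = 2.91 V.
Since V_DS = 1.62 V < V_ov = 2.91 V, the device is in the triode region.
I_D = k_n [V_ov · V_DS − ½ V_DS²] = 2.76 × [2.91 × 1.62 − 0.5 × 1.62²] = 9.39 mA.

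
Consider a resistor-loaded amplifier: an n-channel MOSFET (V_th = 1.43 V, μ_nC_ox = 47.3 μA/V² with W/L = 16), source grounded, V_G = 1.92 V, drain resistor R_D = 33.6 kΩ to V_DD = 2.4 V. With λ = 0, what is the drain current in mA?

V_GS = V_G = 1.92 V, so V_ov = 1.92 − 1.43 = 0.49 V.
k_n = μ_nC_ox · (W/L) = 0.7568 mA/V².
Assume saturation: I_D = ½ k_n V_ov² = 0.5 × 0.7568 × 0.49² = 0.0909 mA, giving V_DS = V_DD − I_D R_D = 2.4 − 0.0909 × 33.6 = -0.653 V.
But -0.653 V < V_ov = 0.49 V, so the device is actually in triode.
In triode I_D = k_n[V_ov V_DS − ½ V_DS²] and I_D = (V_DD − V_DS)/R_D. Equating: 12.7 V_DS² − 13.46 V_DS + 2.4 = 0, giving V_DS = 0.227 V (the root below V_ov).
I_D = (2.4 − 0.227) / 33.6 = 0.0647 mA.

I_D = 0.0647 mA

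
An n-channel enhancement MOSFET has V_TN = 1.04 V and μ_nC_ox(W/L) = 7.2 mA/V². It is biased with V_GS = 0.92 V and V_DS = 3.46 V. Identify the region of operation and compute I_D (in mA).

Cutoff; I_D = 0 mA

V_GS = 0.92 V < V_TN = 1.04 V, so the transistor is in cutoff.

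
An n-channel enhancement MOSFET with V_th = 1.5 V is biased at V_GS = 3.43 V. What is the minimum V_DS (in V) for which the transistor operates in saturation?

The boundary between triode and saturation is V_DS = V_GS − V_th = V_ov.
V_ov = 3.43 − 1.5 = 1.93 V.

V_DS,sat = 1.93 V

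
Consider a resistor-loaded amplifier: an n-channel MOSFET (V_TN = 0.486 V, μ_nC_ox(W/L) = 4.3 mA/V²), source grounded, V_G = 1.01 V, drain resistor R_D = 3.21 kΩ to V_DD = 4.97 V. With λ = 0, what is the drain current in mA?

I_D = 0.590 mA

V_GS = V_G = 1.01 V, so V_ov = 1.01 − 0.486 = 0.524 V.
Assume saturation: I_D = ½ k_n V_ov² = 0.5 × 4.3 × 0.524² = 0.59 mA, giving V_DS = V_DD − I_D R_D = 4.97 − 0.59 × 3.21 = 3.08 V.
V_DS = 3.08 V ≥ V_ov = 0.524 V, confirming saturation.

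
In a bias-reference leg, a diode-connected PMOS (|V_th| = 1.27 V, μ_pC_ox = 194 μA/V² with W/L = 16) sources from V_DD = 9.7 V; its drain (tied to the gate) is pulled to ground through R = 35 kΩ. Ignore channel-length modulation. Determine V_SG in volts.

With gate tied to drain, V_SG = V_SD ≥ V_SG − |V_th|, so the device is in saturation.
k_p = μ_pC_ox · (W/L) = 3.104 mA/V².
KCL at the drain: ½ k_p (V_SG − |V_th|)² = (V_DD − V_SG)/R.
Let x = V_SG − 1.27. Then 54.3 x² + x − 8.43 = 0, giving x = 0.385 V (positive root), so V_SG = 1.65 V.
I_D = (V_DD − V_SG)/R = (9.7 − 1.65) / 35 = 0.23 mA.

V_SG = 1.65 V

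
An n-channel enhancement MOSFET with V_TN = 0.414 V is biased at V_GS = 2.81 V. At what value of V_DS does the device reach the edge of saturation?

V_DS,sat = 2.40 V

The boundary between triode and saturation is V_DS = V_GS − V_TN = V_ov.
V_ov = 2.81 − 0.414 = 2.4 V.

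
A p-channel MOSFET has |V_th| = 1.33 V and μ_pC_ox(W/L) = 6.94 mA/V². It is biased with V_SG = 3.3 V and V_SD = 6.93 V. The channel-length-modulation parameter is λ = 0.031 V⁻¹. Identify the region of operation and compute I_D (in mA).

V_ov = V_SG − |V_th| = 3.3 − 1.33 = 1.97 V.
Since V_SD = 6.93 V ≥ V_ov = 1.97 V, the device is in saturation.
I_D = ½ k_p V_ov² (1 + λ V_SD) = 0.5 × 6.94 × 1.97² × (1 + 0.031 × 6.93) = 16.4 mA.

Saturation; I_D = 16.4 mA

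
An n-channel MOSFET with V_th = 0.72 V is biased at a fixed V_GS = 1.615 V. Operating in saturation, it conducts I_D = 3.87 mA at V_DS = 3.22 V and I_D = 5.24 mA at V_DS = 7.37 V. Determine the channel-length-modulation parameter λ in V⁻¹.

λ = 0.118 V⁻¹

With V_GS fixed, I_D ∝ (1 + λ V_DS) in saturation, so I_D2/I_D1 = (1 + λ V_DS2)/(1 + λ V_DS1).
5.24/3.87 = 1.354 = (1 + 7.37 λ)/(1 + 3.22 λ).
Solving: λ (I_D1 V_DS2 − I_D2 V_DS1) = I_D2 − I_D1, so λ = (5.24 − 3.87) / (3.87 × 7.37 − 5.24 × 3.22) = 1.37 / 11.6 = 0.118 V⁻¹.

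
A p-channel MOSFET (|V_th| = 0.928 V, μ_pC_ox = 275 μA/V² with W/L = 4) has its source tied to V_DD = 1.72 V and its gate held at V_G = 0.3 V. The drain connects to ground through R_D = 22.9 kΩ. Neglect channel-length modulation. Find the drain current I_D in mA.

I_D = 0.0686 mA

V_SG = V_DD − V_G = 1.72 − 0.3 = 1.42 V, so V_ov = 1.42 − 0.928 = 0.492 V.
k_p = μ_pC_ox · (W/L) = 1.1 mA/V².
Assume saturation: I_D = ½ k_p V_ov² = 0.5 × 1.1 × 0.492² = 0.133 mA, giving V_SD = V_DD − I_D R_D = 1.72 − 0.133 × 22.9 = -1.33 V.
But -1.33 V < V_ov = 0.492 V, so the device is actually in triode.
In triode I_D = k_p[V_ov V_SD − ½ V_SD²] and I_D = (V_DD − V_SD)/R_D. Equating: 12.6 V_SD² − 13.39 V_SD + 1.72 = 0, giving V_SD = 0.149 V (the root below V_ov).
I_D = (1.72 − 0.149) / 22.9 = 0.0686 mA.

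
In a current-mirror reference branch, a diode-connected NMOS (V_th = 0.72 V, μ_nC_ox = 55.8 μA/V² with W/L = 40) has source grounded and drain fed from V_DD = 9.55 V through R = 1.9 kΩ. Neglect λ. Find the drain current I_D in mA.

With gate tied to drain, V_GS = V_DS ≥ V_GS − V_th, so the device is in saturation.
k_n = μ_nC_ox · (W/L) = 2.232 mA/V².
KCL at the drain: ½ k_n (V_GS − V_th)² = (V_DD − V_GS)/R.
Let x = V_GS − 0.72. Then 2.12 x² + x − 8.83 = 0, giving x = 1.82 V (positive root), so V_GS = 2.54 V.
I_D = (V_DD − V_GS)/R = (9.55 − 2.54) / 1.9 = 3.69 mA.

I_D = 3.69 mA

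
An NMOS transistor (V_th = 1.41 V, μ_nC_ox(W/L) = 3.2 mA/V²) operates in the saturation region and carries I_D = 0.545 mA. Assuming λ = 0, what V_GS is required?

V_GS = 1.99 V

In saturation I_D = ½ k_n (V_GS − V_th)², so V_GS − V_th = √(2 I_D / k_n) = √(2 × 0.545 / 3.2) = 0.584 V.
V_GS = 1.41 + 0.584 = 1.99 V.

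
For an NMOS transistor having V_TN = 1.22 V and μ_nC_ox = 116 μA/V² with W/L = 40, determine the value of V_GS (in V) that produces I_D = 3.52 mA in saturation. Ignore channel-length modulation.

k_n = μ_nC_ox · (W/L) = 4.64 mA/V².
In saturation I_D = ½ k_n (V_GS − V_TN)², so V_GS − V_TN = √(2 I_D / k_n) = √(2 × 3.52 / 4.64) = 1.23 V.
V_GS = 1.22 + 1.23 = 2.45 V.

V_GS = 2.45 V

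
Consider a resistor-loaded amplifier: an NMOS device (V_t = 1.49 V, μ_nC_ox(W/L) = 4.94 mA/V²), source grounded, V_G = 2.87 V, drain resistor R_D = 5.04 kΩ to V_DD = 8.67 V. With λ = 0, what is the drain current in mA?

V_GS = V_G = 2.87 V, so V_ov = 2.87 − 1.49 = 1.38 V.
Assume saturation: I_D = ½ k_n V_ov² = 0.5 × 4.94 × 1.38² = 4.7 mA, giving V_DS = V_DD − I_D R_D = 8.67 − 4.7 × 5.04 = -15 V.
But -15 V < V_ov = 1.38 V, so the device is actually in triode.
In triode I_D = k_n[V_ov V_DS − ½ V_DS²] and I_D = (V_DD − V_DS)/R_D. Equating: 12.4 V_DS² − 35.36 V_DS + 8.67 = 0, giving V_DS = 0.271 V (the root below V_ov).
I_D = (8.67 − 0.271) / 5.04 = 1.67 mA.

I_D = 1.67 mA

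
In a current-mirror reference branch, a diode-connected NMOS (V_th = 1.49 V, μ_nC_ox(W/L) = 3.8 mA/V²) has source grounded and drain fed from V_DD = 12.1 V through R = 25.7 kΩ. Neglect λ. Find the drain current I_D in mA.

With gate tied to drain, V_GS = V_DS ≥ V_GS − V_th, so the device is in saturation.
KCL at the drain: ½ k_n (V_GS − V_th)² = (V_DD − V_GS)/R.
Let x = V_GS − 1.49. Then 48.8 x² + x − 10.61 = 0, giving x = 0.456 V (positive root), so V_GS = 1.95 V.
I_D = (V_DD − V_GS)/R = (12.1 − 1.95) / 25.7 = 0.395 mA.

I_D = 0.395 mA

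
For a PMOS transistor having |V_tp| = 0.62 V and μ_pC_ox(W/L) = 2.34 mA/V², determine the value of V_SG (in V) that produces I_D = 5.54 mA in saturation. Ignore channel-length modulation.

V_SG = 2.80 V

In saturation I_D = ½ k_p (V_SG − |V_tp|)², so V_SG − |V_tp| = √(2 I_D / k_p) = √(2 × 5.54 / 2.34) = 2.18 V.
V_SG = 0.62 + 2.18 = 2.8 V.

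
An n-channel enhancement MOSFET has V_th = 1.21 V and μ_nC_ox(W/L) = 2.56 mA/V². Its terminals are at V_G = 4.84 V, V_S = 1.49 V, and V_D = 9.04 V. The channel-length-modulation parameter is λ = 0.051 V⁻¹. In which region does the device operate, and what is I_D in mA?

Saturation; I_D = 8.12 mA

V_GS = V_G − V_S = 4.84 − 1.49 = 3.35 V; V_DS = V_D − V_S = 9.04 − 1.49 = 7.55 V.
V_ov = V_GS − V_th = 3.35 − 1.21 = 2.14 V.
Since V_DS = 7.55 V ≥ V_ov = 2.14 V, the device is in saturation.
I_D = ½ k_n V_ov² (1 + λ V_DS) = 0.5 × 2.56 × 2.14² × (1 + 0.051 × 7.55) = 8.12 mA.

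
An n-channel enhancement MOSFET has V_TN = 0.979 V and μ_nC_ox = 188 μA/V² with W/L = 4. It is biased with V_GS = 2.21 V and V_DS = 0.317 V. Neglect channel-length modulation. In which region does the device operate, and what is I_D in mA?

Triode; I_D = 0.256 mA

k_n = μ_nC_ox · (W/L) = 0.752 mA/V².
V_ov = V_GS − V_TN = 2.21 − 0.979 = 1.23 V.
Since V_DS = 0.317 V < V_ov = 1.23 V, the device is in the triode region.
I_D = k_n [V_ov · V_DS − ½ V_DS²] = 0.752 × [1.23 × 0.317 − 0.5 × 0.317²] = 0.256 mA.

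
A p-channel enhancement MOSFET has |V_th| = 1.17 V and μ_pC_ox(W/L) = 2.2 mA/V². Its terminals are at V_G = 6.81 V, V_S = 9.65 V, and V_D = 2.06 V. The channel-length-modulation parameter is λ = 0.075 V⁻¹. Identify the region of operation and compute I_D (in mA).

Saturation; I_D = 4.81 mA

V_SG = V_S − V_G = 9.65 − 6.81 = 2.84 V; V_SD = V_S − V_D = 9.65 − 2.06 = 7.59 V.
V_ov = V_SG − |V_th| = 2.84 − 1.17 = 1.67 V.
Since V_SD = 7.59 V ≥ V_ov = 1.67 V, the device is in saturation.
I_D = ½ k_p V_ov² (1 + λ V_SD) = 0.5 × 2.2 × 1.67² × (1 + 0.075 × 7.59) = 4.81 mA.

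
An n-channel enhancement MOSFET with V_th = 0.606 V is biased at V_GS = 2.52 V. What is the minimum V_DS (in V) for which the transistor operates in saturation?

The boundary between triode and saturation is V_DS = V_GS − V_th = V_ov.
V_ov = 2.52 − 0.606 = 1.91 V.

V_DS,sat = 1.91 V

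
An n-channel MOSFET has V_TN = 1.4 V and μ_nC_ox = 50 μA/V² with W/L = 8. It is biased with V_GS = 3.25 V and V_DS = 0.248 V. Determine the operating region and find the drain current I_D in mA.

Triode; I_D = 0.171 mA

k_n = μ_nC_ox · (W/L) = 0.4 mA/V².
V_ov = V_GS − V_TN = 3.25 − 1.4 = 1.85 V.
Since V_DS = 0.248 V < V_ov = 1.85 V, the device is in the triode region.
I_D = k_n [V_ov · V_DS − ½ V_DS²] = 0.4 × [1.85 × 0.248 − 0.5 × 0.248²] = 0.171 mA.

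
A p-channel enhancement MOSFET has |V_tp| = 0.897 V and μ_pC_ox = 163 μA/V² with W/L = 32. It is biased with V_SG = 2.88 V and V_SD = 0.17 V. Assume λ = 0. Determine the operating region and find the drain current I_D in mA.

Triode; I_D = 1.68 mA

k_p = μ_pC_ox · (W/L) = 5.216 mA/V².
V_ov = V_SG − |V_tp| = 2.88 − 0.897 = 1.98 V.
Since V_SD = 0.17 V < V_ov = 1.98 V, the device is in the triode region.
I_D = k_p [V_ov · V_SD − ½ V_SD²] = 5.216 × [1.98 × 0.17 − 0.5 × 0.17²] = 1.68 mA.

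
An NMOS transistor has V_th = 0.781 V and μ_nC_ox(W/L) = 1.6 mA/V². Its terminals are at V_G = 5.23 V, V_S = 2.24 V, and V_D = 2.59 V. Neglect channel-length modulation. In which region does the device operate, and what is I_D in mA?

Triode; I_D = 1.14 mA

V_GS = V_G − V_S = 5.23 − 2.24 = 2.99 V; V_DS = V_D − V_S = 2.59 − 2.24 = 0.35 V.
V_ov = V_GS − V_th = 2.99 − 0.781 = 2.21 V.
Since V_DS = 0.35 V < V_ov = 2.21 V, the device is in the triode region.
I_D = k_n [V_ov · V_DS − ½ V_DS²] = 1.6 × [2.21 × 0.35 − 0.5 × 0.35²] = 1.14 mA.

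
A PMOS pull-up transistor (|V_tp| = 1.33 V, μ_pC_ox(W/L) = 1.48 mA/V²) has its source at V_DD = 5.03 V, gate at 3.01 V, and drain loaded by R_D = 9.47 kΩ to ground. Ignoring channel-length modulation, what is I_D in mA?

I_D = 0.352 mA

V_SG = V_DD − V_G = 5.03 − 3.01 = 2.02 V, so V_ov = 2.02 − 1.33 = 0.69 V.
Assume saturation: I_D = ½ k_p V_ov² = 0.5 × 1.48 × 0.69² = 0.352 mA, giving V_SD = V_DD − I_D R_D = 5.03 − 0.352 × 9.47 = 1.69 V.
V_SD = 1.69 V ≥ V_ov = 0.69 V, confirming saturation.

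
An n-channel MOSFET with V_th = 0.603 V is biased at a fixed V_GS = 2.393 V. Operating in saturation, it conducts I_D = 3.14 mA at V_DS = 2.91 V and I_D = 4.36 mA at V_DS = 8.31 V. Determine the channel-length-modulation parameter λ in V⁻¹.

With V_GS fixed, I_D ∝ (1 + λ V_DS) in saturation, so I_D2/I_D1 = (1 + λ V_DS2)/(1 + λ V_DS1).
4.36/3.14 = 1.389 = (1 + 8.31 λ)/(1 + 2.91 λ).
Solving: λ (I_D1 V_DS2 − I_D2 V_DS1) = I_D2 − I_D1, so λ = (4.36 − 3.14) / (3.14 × 8.31 − 4.36 × 2.91) = 1.22 / 13.4 = 0.091 V⁻¹.

λ = 0.0910 V⁻¹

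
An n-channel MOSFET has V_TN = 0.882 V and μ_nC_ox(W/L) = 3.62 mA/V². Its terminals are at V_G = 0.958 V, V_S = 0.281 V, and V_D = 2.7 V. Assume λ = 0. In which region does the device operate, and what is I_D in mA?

Cutoff; I_D = 0 mA

V_GS = V_G − V_S = 0.958 − 0.281 = 0.677 V; V_DS = V_D − V_S = 2.7 − 0.281 = 2.42 V.
V_GS = 0.677 V < V_TN = 0.882 V, so the transistor is in cutoff.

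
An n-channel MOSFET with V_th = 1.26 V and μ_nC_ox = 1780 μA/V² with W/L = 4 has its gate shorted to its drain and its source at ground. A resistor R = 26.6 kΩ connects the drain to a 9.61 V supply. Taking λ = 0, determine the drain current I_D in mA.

With gate tied to drain, V_GS = V_DS ≥ V_GS − V_th, so the device is in saturation.
k_n = μ_nC_ox · (W/L) = 7.12 mA/V².
KCL at the drain: ½ k_n (V_GS − V_th)² = (V_DD − V_GS)/R.
Let x = V_GS − 1.26. Then 94.7 x² + x − 8.35 = 0, giving x = 0.292 V (positive root), so V_GS = 1.55 V.
I_D = (V_DD − V_GS)/R = (9.61 − 1.55) / 26.6 = 0.303 mA.

I_D = 0.303 mA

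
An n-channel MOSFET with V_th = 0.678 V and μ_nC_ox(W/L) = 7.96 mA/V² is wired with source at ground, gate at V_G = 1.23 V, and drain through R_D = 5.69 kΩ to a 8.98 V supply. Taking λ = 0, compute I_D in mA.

V_GS = V_G = 1.23 V, so V_ov = 1.23 − 0.678 = 0.552 V.
Assume saturation: I_D = ½ k_n V_ov² = 0.5 × 7.96 × 0.552² = 1.21 mA, giving V_DS = V_DD − I_D R_D = 8.98 − 1.21 × 5.69 = 2.08 V.
V_DS = 2.08 V ≥ V_ov = 0.552 V, confirming saturation.

I_D = 1.21 mA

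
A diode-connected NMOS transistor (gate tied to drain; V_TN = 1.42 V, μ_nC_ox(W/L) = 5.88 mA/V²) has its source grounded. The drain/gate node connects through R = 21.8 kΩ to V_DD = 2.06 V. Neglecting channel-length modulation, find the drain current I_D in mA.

I_D = 0.0251 mA

With gate tied to drain, V_GS = V_DS ≥ V_GS − V_TN, so the device is in saturation.
KCL at the drain: ½ k_n (V_GS − V_TN)² = (V_DD − V_GS)/R.
Let x = V_GS − 1.42. Then 64.1 x² + x − 0.64 = 0, giving x = 0.0924 V (positive root), so V_GS = 1.51 V.
I_D = (V_DD − V_GS)/R = (2.06 − 1.51) / 21.8 = 0.0251 mA.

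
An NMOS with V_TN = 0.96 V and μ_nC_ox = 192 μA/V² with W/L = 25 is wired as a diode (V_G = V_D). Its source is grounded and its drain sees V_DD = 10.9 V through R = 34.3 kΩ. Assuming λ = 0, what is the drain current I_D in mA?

With gate tied to drain, V_GS = V_DS ≥ V_GS − V_TN, so the device is in saturation.
k_n = μ_nC_ox · (W/L) = 4.8 mA/V².
KCL at the drain: ½ k_n (V_GS − V_TN)² = (V_DD − V_GS)/R.
Let x = V_GS − 0.96. Then 82.3 x² + x − 9.94 = 0, giving x = 0.341 V (positive root), so V_GS = 1.3 V.
I_D = (V_DD − V_GS)/R = (10.9 − 1.3) / 34.3 = 0.28 mA.

I_D = 0.280 mA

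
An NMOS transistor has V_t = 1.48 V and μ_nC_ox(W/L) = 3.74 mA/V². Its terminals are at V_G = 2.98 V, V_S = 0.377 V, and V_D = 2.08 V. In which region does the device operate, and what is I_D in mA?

Saturation; I_D = 2.36 mA

V_GS = V_G − V_S = 2.98 − 0.377 = 2.6 V; V_DS = V_D − V_S = 2.08 − 0.377 = 1.7 V.
V_ov = V_GS − V_t = 2.6 − 1.48 = 1.12 V.
Since V_DS = 1.7 V ≥ V_ov = 1.12 V, the device is in saturation.
I_D = ½ k_n V_ov² = 0.5 × 3.74 × 1.12² = 2.36 mA.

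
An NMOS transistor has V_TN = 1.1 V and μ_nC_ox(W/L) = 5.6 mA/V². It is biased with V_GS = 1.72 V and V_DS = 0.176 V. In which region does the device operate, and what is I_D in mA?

V_ov = V_GS − V_TN = 1.72 − 1.1 = 0.62 V.
Since V_DS = 0.176 V < V_ov = 0.62 V, the device is in the triode region.
I_D = k_n [V_ov · V_DS − ½ V_DS²] = 5.6 × [0.62 × 0.176 − 0.5 × 0.176²] = 0.524 mA.

Triode; I_D = 0.524 mA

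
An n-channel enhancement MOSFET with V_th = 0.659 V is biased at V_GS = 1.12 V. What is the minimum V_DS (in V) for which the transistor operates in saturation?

The boundary between triode and saturation is V_DS = V_GS − V_th = V_ov.
V_ov = 1.12 − 0.659 = 0.461 V.

V_DS,sat = 0.461 V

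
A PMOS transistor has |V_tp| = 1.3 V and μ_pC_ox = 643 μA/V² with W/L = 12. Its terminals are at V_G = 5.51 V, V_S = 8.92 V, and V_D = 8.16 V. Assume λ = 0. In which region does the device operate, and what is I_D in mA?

V_SG = V_S − V_G = 8.92 − 5.51 = 3.41 V; V_SD = V_S − V_D = 8.92 − 8.16 = 0.76 V.
k_p = μ_pC_ox · (W/L) = 7.716 mA/V².
V_ov = V_SG − |V_tp| = 3.41 − 1.3 = 2.11 V.
Since V_SD = 0.76 V < V_ov = 2.11 V, the device is in the triode region.
I_D = k_p [V_ov · V_SD − ½ V_SD²] = 7.716 × [2.11 × 0.76 − 0.5 × 0.76²] = 10.1 mA.

Triode; I_D = 10.1 mA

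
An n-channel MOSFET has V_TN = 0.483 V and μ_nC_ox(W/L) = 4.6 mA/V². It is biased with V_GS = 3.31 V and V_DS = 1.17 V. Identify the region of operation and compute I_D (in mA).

V_ov = V_GS − V_TN = 3.31 − 0.483 = 2.83 V.
Since V_DS = 1.17 V < V_ov = 2.83 V, the device is in the triode region.
I_D = k_n [V_ov · V_DS − ½ V_DS²] = 4.6 × [2.83 × 1.17 − 0.5 × 1.17²] = 12.1 mA.

Triode; I_D = 12.1 mA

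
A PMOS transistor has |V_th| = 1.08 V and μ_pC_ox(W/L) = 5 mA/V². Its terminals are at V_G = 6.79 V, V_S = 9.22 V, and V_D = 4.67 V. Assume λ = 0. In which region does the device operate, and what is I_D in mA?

V_SG = V_S − V_G = 9.22 − 6.79 = 2.43 V; V_SD = V_S − V_D = 9.22 − 4.67 = 4.55 V.
V_ov = V_SG − |V_th| = 2.43 − 1.08 = 1.35 V.
Since V_SD = 4.55 V ≥ V_ov = 1.35 V, the device is in saturation.
I_D = ½ k_p V_ov² = 0.5 × 5 × 1.35² = 4.56 mA.

Saturation; I_D = 4.56 mA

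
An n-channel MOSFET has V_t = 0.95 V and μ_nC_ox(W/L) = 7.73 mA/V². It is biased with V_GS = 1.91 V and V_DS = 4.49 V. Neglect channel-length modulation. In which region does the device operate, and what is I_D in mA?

Saturation; I_D = 3.56 mA

V_ov = V_GS − V_t = 1.91 − 0.95 = 0.96 V.
Since V_DS = 4.49 V ≥ V_ov = 0.96 V, the device is in saturation.
I_D = ½ k_n V_ov² = 0.5 × 7.73 × 0.96² = 3.56 mA.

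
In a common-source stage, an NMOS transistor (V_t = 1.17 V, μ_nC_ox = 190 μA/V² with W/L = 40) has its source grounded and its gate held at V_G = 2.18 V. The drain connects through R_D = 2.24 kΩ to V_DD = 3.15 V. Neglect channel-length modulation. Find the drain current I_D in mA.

V_GS = V_G = 2.18 V, so V_ov = 2.18 − 1.17 = 1.01 V.
k_n = μ_nC_ox · (W/L) = 7.6 mA/V².
Assume saturation: I_D = ½ k_n V_ov² = 0.5 × 7.6 × 1.01² = 3.88 mA, giving V_DS = V_DD − I_D R_D = 3.15 − 3.88 × 2.24 = -5.53 V.
But -5.53 V < V_ov = 1.01 V, so the device is actually in triode.
In triode I_D = k_n[V_ov V_DS − ½ V_DS²] and I_D = (V_DD − V_DS)/R_D. Equating: 8.51 V_DS² − 18.19 V_DS + 3.15 = 0, giving V_DS = 0.19 V (the root below V_ov).
I_D = (3.15 − 0.19) / 2.24 = 1.32 mA.

I_D = 1.32 mA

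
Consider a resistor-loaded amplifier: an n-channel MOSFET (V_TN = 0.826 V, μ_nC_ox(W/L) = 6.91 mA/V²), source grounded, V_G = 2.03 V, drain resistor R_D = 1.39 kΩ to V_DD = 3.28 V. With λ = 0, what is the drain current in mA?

I_D = 2.15 mA

V_GS = V_G = 2.03 V, so V_ov = 2.03 − 0.826 = 1.2 V.
Assume saturation: I_D = ½ k_n V_ov² = 0.5 × 6.91 × 1.2² = 5.01 mA, giving V_DS = V_DD − I_D R_D = 3.28 − 5.01 × 1.39 = -3.68 V.
But -3.68 V < V_ov = 1.2 V, so the device is actually in triode.
In triode I_D = k_n[V_ov V_DS − ½ V_DS²] and I_D = (V_DD − V_DS)/R_D. Equating: 4.8 V_DS² − 12.56 V_DS + 3.28 = 0, giving V_DS = 0.294 V (the root below V_ov).
I_D = (3.28 − 0.294) / 1.39 = 2.15 mA.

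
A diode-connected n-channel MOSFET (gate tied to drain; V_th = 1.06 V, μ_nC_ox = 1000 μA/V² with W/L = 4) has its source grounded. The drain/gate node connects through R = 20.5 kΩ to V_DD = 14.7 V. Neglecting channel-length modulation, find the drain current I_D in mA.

I_D = 0.638 mA

With gate tied to drain, V_GS = V_DS ≥ V_GS − V_th, so the device is in saturation.
k_n = μ_nC_ox · (W/L) = 4 mA/V².
KCL at the drain: ½ k_n (V_GS − V_th)² = (V_DD − V_GS)/R.
Let x = V_GS − 1.06. Then 41 x² + x − 13.64 = 0, giving x = 0.565 V (positive root), so V_GS = 1.62 V.
I_D = (V_DD − V_GS)/R = (14.7 − 1.62) / 20.5 = 0.638 mA.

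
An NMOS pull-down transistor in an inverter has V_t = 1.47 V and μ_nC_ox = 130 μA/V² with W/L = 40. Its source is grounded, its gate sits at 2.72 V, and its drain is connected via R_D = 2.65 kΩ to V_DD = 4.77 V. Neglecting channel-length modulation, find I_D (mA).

I_D = 1.69 mA

V_GS = V_G = 2.72 V, so V_ov = 2.72 − 1.47 = 1.25 V.
k_n = μ_nC_ox · (W/L) = 5.2 mA/V².
Assume saturation: I_D = ½ k_n V_ov² = 0.5 × 5.2 × 1.25² = 4.06 mA, giving V_DS = V_DD − I_D R_D = 4.77 − 4.06 × 2.65 = -6 V.
But -6 V < V_ov = 1.25 V, so the device is actually in triode.
In triode I_D = k_n[V_ov V_DS − ½ V_DS²] and I_D = (V_DD − V_DS)/R_D. Equating: 6.89 V_DS² − 18.23 V_DS + 4.77 = 0, giving V_DS = 0.295 V (the root below V_ov).
I_D = (4.77 − 0.295) / 2.65 = 1.69 mA.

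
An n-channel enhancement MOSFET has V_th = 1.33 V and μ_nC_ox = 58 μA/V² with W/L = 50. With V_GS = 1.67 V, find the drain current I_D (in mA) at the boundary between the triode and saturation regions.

I_D = 0.168 mA

At the boundary V_DS = V_ov = V_GS − V_th = 1.67 − 1.33 = 0.34 V.
k_n = μ_nC_ox · (W/L) = 2.9 mA/V².
I_D = ½ k_n V_ov² = 0.5 × 2.9 × 0.34² = 0.168 mA.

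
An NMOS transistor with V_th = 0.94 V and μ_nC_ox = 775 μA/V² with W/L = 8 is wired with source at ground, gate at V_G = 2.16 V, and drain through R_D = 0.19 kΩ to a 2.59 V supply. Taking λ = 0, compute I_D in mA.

I_D = 4.61 mA

V_GS = V_G = 2.16 V, so V_ov = 2.16 − 0.94 = 1.22 V.
k_n = μ_nC_ox · (W/L) = 6.2 mA/V².
Assume saturation: I_D = ½ k_n V_ov² = 0.5 × 6.2 × 1.22² = 4.61 mA, giving V_DS = V_DD − I_D R_D = 2.59 − 4.61 × 0.19 = 1.71 V.
V_DS = 1.71 V ≥ V_ov = 1.22 V, confirming saturation.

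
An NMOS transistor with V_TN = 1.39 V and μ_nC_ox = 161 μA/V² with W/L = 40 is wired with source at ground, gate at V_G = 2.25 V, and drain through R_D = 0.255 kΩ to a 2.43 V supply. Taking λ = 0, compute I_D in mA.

V_GS = V_G = 2.25 V, so V_ov = 2.25 − 1.39 = 0.86 V.
k_n = μ_nC_ox · (W/L) = 6.44 mA/V².
Assume saturation: I_D = ½ k_n V_ov² = 0.5 × 6.44 × 0.86² = 2.38 mA, giving V_DS = V_DD − I_D R_D = 2.43 − 2.38 × 0.255 = 1.82 V.
V_DS = 1.82 V ≥ V_ov = 0.86 V, confirming saturation.

I_D = 2.38 mA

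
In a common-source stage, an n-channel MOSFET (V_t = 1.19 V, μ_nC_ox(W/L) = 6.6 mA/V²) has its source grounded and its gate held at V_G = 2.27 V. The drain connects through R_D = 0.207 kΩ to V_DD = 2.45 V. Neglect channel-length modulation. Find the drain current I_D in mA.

I_D = 3.85 mA

V_GS = V_G = 2.27 V, so V_ov = 2.27 − 1.19 = 1.08 V.
Assume saturation: I_D = ½ k_n V_ov² = 0.5 × 6.6 × 1.08² = 3.85 mA, giving V_DS = V_DD − I_D R_D = 2.45 − 3.85 × 0.207 = 1.65 V.
V_DS = 1.65 V ≥ V_ov = 1.08 V, confirming saturation.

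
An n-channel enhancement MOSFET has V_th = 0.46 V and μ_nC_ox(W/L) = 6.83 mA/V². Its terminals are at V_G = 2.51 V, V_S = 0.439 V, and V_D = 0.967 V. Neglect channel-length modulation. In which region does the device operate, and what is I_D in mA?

Triode; I_D = 4.86 mA

V_GS = V_G − V_S = 2.51 − 0.439 = 2.07 V; V_DS = V_D − V_S = 0.967 − 0.439 = 0.528 V.
V_ov = V_GS − V_th = 2.07 − 0.46 = 1.61 V.
Since V_DS = 0.528 V < V_ov = 1.61 V, the device is in the triode region.
I_D = k_n [V_ov · V_DS − ½ V_DS²] = 6.83 × [1.61 × 0.528 − 0.5 × 0.528²] = 4.86 mA.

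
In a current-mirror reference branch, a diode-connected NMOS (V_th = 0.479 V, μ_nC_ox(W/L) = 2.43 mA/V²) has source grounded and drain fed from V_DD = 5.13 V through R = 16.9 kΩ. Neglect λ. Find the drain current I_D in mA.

I_D = 0.248 mA

With gate tied to drain, V_GS = V_DS ≥ V_GS − V_th, so the device is in saturation.
KCL at the drain: ½ k_n (V_GS − V_th)² = (V_DD − V_GS)/R.
Let x = V_GS − 0.479. Then 20.5 x² + x − 4.651 = 0, giving x = 0.452 V (positive root), so V_GS = 0.931 V.
I_D = (V_DD − V_GS)/R = (5.13 − 0.931) / 16.9 = 0.248 mA.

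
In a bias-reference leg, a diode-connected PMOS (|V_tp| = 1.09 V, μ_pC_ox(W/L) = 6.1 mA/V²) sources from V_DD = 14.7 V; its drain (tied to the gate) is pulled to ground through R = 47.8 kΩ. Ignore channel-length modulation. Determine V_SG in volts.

With gate tied to drain, V_SG = V_SD ≥ V_SG − |V_tp|, so the device is in saturation.
KCL at the drain: ½ k_p (V_SG − |V_tp|)² = (V_DD − V_SG)/R.
Let x = V_SG − 1.09. Then 146 x² + x − 13.61 = 0, giving x = 0.302 V (positive root), so V_SG = 1.39 V.
I_D = (V_DD − V_SG)/R = (14.7 − 1.39) / 47.8 = 0.278 mA.

V_SG = 1.39 V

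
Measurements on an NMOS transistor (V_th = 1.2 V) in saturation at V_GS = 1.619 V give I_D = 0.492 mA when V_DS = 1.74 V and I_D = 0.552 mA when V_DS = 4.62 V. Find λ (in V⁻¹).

With V_GS fixed, I_D ∝ (1 + λ V_DS) in saturation, so I_D2/I_D1 = (1 + λ V_DS2)/(1 + λ V_DS1).
0.552/0.492 = 1.122 = (1 + 4.62 λ)/(1 + 1.74 λ).
Solving: λ (I_D1 V_DS2 − I_D2 V_DS1) = I_D2 − I_D1, so λ = (0.552 − 0.492) / (0.492 × 4.62 − 0.552 × 1.74) = 0.06 / 1.31 = 0.0457 V⁻¹.

λ = 0.0457 V⁻¹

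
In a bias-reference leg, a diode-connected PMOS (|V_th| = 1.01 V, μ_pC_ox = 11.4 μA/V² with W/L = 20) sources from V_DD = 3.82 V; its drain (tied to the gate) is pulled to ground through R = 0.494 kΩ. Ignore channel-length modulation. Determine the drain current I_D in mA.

With gate tied to drain, V_SG = V_SD ≥ V_SG − |V_th|, so the device is in saturation.
k_p = μ_pC_ox · (W/L) = 0.228 mA/V².
KCL at the drain: ½ k_p (V_SG − |V_th|)² = (V_DD − V_SG)/R.
Let x = V_SG − 1.01. Then 0.0563 x² + x − 2.81 = 0, giving x = 2.47 V (positive root), so V_SG = 3.48 V.
I_D = (V_DD − V_SG)/R = (3.82 − 3.48) / 0.494 = 0.694 mA.

I_D = 0.694 mA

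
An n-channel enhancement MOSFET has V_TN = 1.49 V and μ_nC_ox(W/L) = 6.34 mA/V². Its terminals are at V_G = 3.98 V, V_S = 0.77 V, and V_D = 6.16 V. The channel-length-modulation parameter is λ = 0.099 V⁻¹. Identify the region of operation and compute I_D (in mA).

Saturation; I_D = 14.4 mA

V_GS = V_G − V_S = 3.98 − 0.77 = 3.21 V; V_DS = V_D − V_S = 6.16 − 0.77 = 5.39 V.
V_ov = V_GS − V_TN = 3.21 − 1.49 = 1.72 V.
Since V_DS = 5.39 V ≥ V_ov = 1.72 V, the device is in saturation.
I_D = ½ k_n V_ov² (1 + λ V_DS) = 0.5 × 6.34 × 1.72² × (1 + 0.099 × 5.39) = 14.4 mA.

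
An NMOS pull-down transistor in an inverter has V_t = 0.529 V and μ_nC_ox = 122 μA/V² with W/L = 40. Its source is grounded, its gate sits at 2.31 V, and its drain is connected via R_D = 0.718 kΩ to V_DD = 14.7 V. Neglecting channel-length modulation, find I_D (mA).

I_D = 7.74 mA

V_GS = V_G = 2.31 V, so V_ov = 2.31 − 0.529 = 1.78 V.
k_n = μ_nC_ox · (W/L) = 4.88 mA/V².
Assume saturation: I_D = ½ k_n V_ov² = 0.5 × 4.88 × 1.78² = 7.74 mA, giving V_DS = V_DD − I_D R_D = 14.7 − 7.74 × 0.718 = 9.14 V.
V_DS = 9.14 V ≥ V_ov = 1.78 V, confirming saturation.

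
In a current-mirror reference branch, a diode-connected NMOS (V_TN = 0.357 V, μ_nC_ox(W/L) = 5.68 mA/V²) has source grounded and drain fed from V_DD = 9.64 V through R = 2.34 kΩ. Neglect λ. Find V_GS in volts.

V_GS = 1.47 V

With gate tied to drain, V_GS = V_DS ≥ V_GS − V_TN, so the device is in saturation.
KCL at the drain: ½ k_n (V_GS − V_TN)² = (V_DD − V_GS)/R.
Let x = V_GS − 0.357. Then 6.65 x² + x − 9.283 = 0, giving x = 1.11 V (positive root), so V_GS = 1.47 V.
I_D = (V_DD − V_GS)/R = (9.64 − 1.47) / 2.34 = 3.49 mA.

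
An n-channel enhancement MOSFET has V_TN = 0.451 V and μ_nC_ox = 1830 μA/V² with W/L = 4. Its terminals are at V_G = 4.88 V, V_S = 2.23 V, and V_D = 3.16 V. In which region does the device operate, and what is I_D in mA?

Triode; I_D = 11.8 mA

V_GS = V_G − V_S = 4.88 − 2.23 = 2.65 V; V_DS = V_D − V_S = 3.16 − 2.23 = 0.93 V.
k_n = μ_nC_ox · (W/L) = 7.32 mA/V².
V_ov = V_GS − V_TN = 2.65 − 0.451 = 2.2 V.
Since V_DS = 0.93 V < V_ov = 2.2 V, the device is in the triode region.
I_D = k_n [V_ov · V_DS − ½ V_DS²] = 7.32 × [2.2 × 0.93 − 0.5 × 0.93²] = 11.8 mA.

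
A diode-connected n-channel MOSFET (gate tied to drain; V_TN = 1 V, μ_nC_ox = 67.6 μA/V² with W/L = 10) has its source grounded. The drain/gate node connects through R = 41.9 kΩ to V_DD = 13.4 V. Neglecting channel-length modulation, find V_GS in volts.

V_GS = 1.90 V

With gate tied to drain, V_GS = V_DS ≥ V_GS − V_TN, so the device is in saturation.
k_n = μ_nC_ox · (W/L) = 0.676 mA/V².
KCL at the drain: ½ k_n (V_GS − V_TN)² = (V_DD − V_GS)/R.
Let x = V_GS − 1. Then 14.2 x² + x − 12.4 = 0, giving x = 0.901 V (positive root), so V_GS = 1.9 V.
I_D = (V_DD − V_GS)/R = (13.4 − 1.9) / 41.9 = 0.274 mA.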